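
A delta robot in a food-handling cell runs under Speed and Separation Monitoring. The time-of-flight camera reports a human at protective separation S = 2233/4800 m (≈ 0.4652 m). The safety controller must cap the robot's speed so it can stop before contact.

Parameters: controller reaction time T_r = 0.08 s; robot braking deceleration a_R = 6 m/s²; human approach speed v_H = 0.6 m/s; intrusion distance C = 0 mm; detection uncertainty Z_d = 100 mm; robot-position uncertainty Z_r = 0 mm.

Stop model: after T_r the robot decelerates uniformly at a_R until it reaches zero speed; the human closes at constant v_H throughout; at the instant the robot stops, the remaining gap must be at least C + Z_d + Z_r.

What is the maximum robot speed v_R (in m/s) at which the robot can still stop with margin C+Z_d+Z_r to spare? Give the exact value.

v_R_max = 23/20 m/s = 1.1500 m/s

collect terms ⇒ (1/12)·v_R² + (9/50)·v_R + (-7613/24000) = 0
  disc = (9/50)² − 4·(1/12)·(-7613/24000) = 49729/360000 ; √disc = 223/600
  v_R = (−(9/50) + 223/600) / (2·(1/12)) = 23/20 m/s
check:
braking lasts T_s = (23/20)/6 = 0.1917 s
robot in T_r: 1.1500·0.0800 = 0.0920 m
robot under decel: 1.1500²/(2·6.0000) = 0.1102 m
human closes 0.6000·0.2717 = 0.1630 m
margins: 0.0000+0.1000+0.0000 = 0.1000 m
sum ≈ 0.0920+0.1102+0.1630+0.1000 ≈ 0.4652 m = S ✓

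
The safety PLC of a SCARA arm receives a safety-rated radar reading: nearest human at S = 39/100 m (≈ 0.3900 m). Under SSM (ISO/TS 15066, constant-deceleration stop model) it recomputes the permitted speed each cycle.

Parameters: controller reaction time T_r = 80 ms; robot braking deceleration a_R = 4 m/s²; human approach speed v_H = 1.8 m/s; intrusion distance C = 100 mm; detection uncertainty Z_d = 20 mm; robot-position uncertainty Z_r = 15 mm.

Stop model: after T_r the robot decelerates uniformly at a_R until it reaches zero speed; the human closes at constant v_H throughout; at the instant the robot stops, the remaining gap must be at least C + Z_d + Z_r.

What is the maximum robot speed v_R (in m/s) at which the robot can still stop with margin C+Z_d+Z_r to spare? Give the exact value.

collect terms ⇒ (1/8)·v_R² + (53/100)·v_R + (-111/1000) = 0
  disc = (53/100)² − 4·(1/8)·(-111/1000) = 841/2500 ; √disc = 29/50
  v_R = (−(53/100) + 29/50) / (2·(1/8)) = 1/5 m/s
check:
T_s = v_R/a_R = (1/5)/4 = 0.0500 s
robot covers v_R·T_r = 0.2000·0.0800 = 0.0160 m before braking
robot covers 0.2000·0.0500 − ½·4.0000·0.0500² = 0.0050 m while stopping
human closes 1.8000·0.1300 = 0.2340 m
residual clearance needed = 0.1000+0.0200+0.0150 = 0.1350 m
sum ≈ 0.0160+0.0050+0.2340+0.1350 ≈ 0.3900 m = S ✓

v_R_max = 1/5 m/s = 0.2000 m/s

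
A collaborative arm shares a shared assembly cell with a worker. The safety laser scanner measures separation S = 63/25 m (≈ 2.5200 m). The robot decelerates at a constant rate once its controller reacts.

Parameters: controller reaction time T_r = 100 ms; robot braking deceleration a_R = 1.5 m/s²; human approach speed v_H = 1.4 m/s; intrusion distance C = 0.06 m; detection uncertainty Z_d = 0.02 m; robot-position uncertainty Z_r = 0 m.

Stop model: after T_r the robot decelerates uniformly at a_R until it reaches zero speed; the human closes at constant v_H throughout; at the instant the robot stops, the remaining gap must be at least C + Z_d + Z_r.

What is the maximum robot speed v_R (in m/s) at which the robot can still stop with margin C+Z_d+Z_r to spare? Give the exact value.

v_R_max = 3/2 m/s = 1.5000 m/s

at the boundary: (1/3)·v² + (31/30)·v + (-23/10) = 0
  disc = (31/30)² − 4·(1/3)·(-23/10) = 3721/900 ; √disc = 61/30
  v_R = (−(31/30) + 61/30) / (2·(1/3)) = 3/2 m/s
check:
T_s = v_R/a_R = (3/2)/(3/2) = 1.0000 s
reaction-phase robot travel = 1.5000·0.1000 = 0.1500 m
robot under decel: 1.5000²/(2·1.5000) = 0.7500 m
person approaches 1.4000·(0.1000+1.0000) = 1.5400 m
margins: 0.0600+0.0200+0.0000 = 0.0800 m
sum ≈ 0.1500+0.7500+1.5400+0.0800 ≈ 2.5200 m = S ✓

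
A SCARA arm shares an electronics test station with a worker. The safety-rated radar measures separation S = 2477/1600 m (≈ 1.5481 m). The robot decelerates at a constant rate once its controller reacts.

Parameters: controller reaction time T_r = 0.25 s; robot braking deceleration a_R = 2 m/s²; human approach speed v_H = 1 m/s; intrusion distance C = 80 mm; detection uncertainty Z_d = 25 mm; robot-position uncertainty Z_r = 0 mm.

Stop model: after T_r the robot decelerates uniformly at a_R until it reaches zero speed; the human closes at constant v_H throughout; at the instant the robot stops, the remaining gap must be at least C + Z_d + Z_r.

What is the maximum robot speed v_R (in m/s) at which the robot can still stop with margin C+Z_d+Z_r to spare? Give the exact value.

at the boundary: (1/4)·v² + (3/4)·v + (-1909/1600) = 0
  disc = (3/4)² − 4·(1/4)·(-1909/1600) = 2809/1600 ; √disc = 53/40
  v_R = (−(3/4) + 53/40) / (2·(1/4)) = 23/20 m/s
check:
stop time T_s = (23/20)/2 = 0.5750 s
robot covers v_R·T_r = 1.1500·0.2500 = 0.2875 m before braking
robot covers 1.1500·0.5750 − ½·2.0000·0.5750² = 0.3306 m while stopping
person approaches 1.0000·(0.2500+0.5750) = 0.8250 m
margins: 0.0800+0.0250+0.0000 = 0.1050 m
sum ≈ 0.2875+0.3306+0.8250+0.1050 ≈ 1.5481 m = S ✓

v_R_max = 23/20 m/s = 1.1500 m/s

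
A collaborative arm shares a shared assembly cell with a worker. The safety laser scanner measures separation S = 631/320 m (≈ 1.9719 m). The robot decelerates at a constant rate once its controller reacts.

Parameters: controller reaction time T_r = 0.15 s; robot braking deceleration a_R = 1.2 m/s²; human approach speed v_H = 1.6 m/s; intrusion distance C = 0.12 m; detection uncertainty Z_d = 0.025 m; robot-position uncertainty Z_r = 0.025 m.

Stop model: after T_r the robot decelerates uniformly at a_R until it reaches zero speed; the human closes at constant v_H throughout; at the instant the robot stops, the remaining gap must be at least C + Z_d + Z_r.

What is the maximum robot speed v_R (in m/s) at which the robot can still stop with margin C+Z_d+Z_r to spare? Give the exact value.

v_R_max = 17/20 m/s = 0.8500 m/s

collect terms ⇒ (5/12)·v_R² + (89/60)·v_R + (-2499/1600) = 0
  disc = (89/60)² − 4·(5/12)·(-2499/1600) = 69169/14400 ; √disc = 263/120
  v_R = (−(89/60) + 263/120) / (2·(5/12)) = 17/20 m/s
check:
stop time T_s = (17/20)/(6/5) = 0.7083 s
robot covers v_R·T_r = 0.8500·0.1500 = 0.1275 m before braking
robot under decel: 0.8500²/(2·1.2000) = 0.3010 m
person approaches 1.6000·(0.1500+0.7083) = 1.3733 m
margins: 0.1200+0.0250+0.0250 = 0.1700 m
sum ≈ 0.1275+0.3010+1.3733+0.1700 ≈ 1.9719 m = S ✓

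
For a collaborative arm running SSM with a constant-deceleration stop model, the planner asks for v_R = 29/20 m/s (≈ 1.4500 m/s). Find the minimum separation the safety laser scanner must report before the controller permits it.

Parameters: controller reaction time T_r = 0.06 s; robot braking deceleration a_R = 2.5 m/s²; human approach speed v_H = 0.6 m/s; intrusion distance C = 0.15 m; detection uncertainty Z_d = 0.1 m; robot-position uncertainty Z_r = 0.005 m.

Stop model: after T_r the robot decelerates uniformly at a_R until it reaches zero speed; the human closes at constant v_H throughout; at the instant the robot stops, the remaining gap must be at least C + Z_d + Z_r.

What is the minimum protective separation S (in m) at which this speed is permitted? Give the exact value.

S_min = 2293/2000 m = 1.1465 m

braking lasts T_s = (29/20)/(5/2) = 0.5800 s
reaction-phase robot travel = 1.4500·0.0600 = 0.0870 m
robot covers 1.4500·0.5800 − ½·2.5000·0.5800² = 0.4205 m while stopping
human over T_r+T_s: 0.6000·(0.0600+0.5800) = 0.3840 m
residual clearance needed = 0.1500+0.1000+0.0050 = 0.2550 m
S_min ≈ 0.0870+0.4205+0.3840+0.2550  ⇒  S_min = 2293/2000 m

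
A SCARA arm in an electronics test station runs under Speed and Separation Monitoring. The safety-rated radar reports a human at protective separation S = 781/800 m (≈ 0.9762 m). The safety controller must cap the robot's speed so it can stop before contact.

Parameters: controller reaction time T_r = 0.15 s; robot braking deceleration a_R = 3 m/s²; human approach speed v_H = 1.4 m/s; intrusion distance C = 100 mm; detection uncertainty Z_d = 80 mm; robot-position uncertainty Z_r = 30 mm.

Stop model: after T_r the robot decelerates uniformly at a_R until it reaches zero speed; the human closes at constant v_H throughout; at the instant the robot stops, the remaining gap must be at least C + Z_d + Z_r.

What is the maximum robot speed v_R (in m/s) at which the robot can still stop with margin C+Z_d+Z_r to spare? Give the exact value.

collect terms ⇒ (1/6)·v_R² + (37/60)·v_R + (-89/160) = 0
  disc = (37/60)² − 4·(1/6)·(-89/160) = 169/225 ; √disc = 13/15
  v_R = (−(37/60) + 13/15) / (2·(1/6)) = 3/4 m/s
check:
braking lasts T_s = (3/4)/3 = 0.2500 s
robot covers v_R·T_r = 0.7500·0.1500 = 0.1125 m before braking
robot covers 0.7500·0.2500 − ½·3.0000·0.2500² = 0.0938 m while stopping
person approaches 1.4000·(0.1500+0.2500) = 0.5600 m
C+Z_d+Z_r = 0.1000+0.0800+0.0300 = 0.2100 m
sum ≈ 0.1125+0.0938+0.5600+0.2100 ≈ 0.9762 m = S ✓

v_R_max = 3/4 m/s = 0.7500 m/s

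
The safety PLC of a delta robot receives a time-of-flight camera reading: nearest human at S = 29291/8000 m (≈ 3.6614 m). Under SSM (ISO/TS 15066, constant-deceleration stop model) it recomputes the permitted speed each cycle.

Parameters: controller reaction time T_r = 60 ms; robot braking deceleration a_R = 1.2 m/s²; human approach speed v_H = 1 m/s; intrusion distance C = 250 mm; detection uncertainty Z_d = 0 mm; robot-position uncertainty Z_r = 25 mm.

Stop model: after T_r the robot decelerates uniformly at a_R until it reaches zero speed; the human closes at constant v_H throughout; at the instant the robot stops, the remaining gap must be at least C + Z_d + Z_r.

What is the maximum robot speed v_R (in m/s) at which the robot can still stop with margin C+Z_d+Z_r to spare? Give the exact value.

v_R_max = 39/20 m/s = 1.9500 m/s

at the boundary: (5/12)·v² + (67/75)·v + (-26611/8000) = 0
  disc = (67/75)² − 4·(5/12)·(-26611/8000) = 2283121/360000 ; √disc = 1511/600
  v_R = (−(67/75) + 1511/600) / (2·(5/12)) = 39/20 m/s
check:
stop time T_s = (39/20)/(6/5) = 1.6250 s
robot in T_r: 1.9500·0.0600 = 0.1170 m
robot covers 1.9500·1.6250 − ½·1.2000·1.6250² = 1.5844 m while stopping
human closes 1.0000·1.6850 = 1.6850 m
margins: 0.2500+0.0000+0.0250 = 0.2750 m
sum ≈ 0.1170+1.5844+1.6850+0.2750 ≈ 3.6614 m = S ✓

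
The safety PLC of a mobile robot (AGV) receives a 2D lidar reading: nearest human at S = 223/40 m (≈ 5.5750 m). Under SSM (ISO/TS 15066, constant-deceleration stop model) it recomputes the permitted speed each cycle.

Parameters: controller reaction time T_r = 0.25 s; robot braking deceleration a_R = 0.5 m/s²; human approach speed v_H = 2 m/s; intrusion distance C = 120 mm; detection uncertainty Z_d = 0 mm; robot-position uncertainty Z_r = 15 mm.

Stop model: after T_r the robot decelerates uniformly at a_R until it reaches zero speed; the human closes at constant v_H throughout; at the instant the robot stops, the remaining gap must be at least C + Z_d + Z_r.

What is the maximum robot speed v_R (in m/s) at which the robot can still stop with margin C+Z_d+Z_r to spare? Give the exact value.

v_R_max = 19/20 m/s = 0.9500 m/s

collect terms ⇒ (1)·v_R² + (17/4)·v_R + (-247/50) = 0
  disc = (17/4)² − 4·(1)·(-247/50) = 15129/400 ; √disc = 123/20
  v_R = (−(17/4) + 123/20) / (2·(1)) = 19/20 m/s
check:
stop time T_s = (19/20)/(1/2) = 1.9000 s
robot in T_r: 0.9500·0.2500 = 0.2375 m
robot under decel: 0.9500²/(2·0.5000) = 0.9025 m
person approaches 2.0000·(0.2500+1.9000) = 4.3000 m
C+Z_d+Z_r = 0.1200+0.0000+0.0150 = 0.1350 m
sum ≈ 0.2375+0.9025+4.3000+0.1350 ≈ 5.5750 m = S ✓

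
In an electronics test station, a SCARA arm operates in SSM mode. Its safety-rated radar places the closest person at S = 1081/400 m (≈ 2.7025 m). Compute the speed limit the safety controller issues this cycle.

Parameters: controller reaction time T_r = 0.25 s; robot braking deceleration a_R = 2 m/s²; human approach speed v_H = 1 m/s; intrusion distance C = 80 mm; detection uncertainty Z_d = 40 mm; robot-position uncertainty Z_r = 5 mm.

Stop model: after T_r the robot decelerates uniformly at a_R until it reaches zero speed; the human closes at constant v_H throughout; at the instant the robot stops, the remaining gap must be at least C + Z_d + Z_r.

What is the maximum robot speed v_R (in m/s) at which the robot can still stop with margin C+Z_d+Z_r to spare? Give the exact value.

v_R_max = 19/10 m/s = 1.9000 m/s

quadratic (1/4)·v² + (3/4)·v + (-931/400) = 0
  disc = (3/4)² − 4·(1/4)·(-931/400) = 289/100 ; √disc = 17/10
  v_R = (−(3/4) + 17/10) / (2·(1/4)) = 19/10 m/s
check:
stop time T_s = (19/10)/2 = 0.9500 s
robot in T_r: 1.9000·0.2500 = 0.4750 m
robot under decel: 1.9000²/(2·2.0000) = 0.9025 m
human closes 1.0000·1.2000 = 1.2000 m
C+Z_d+Z_r = 0.0800+0.0400+0.0050 = 0.1250 m
sum ≈ 0.4750+0.9025+1.2000+0.1250 ≈ 2.7025 m = S ✓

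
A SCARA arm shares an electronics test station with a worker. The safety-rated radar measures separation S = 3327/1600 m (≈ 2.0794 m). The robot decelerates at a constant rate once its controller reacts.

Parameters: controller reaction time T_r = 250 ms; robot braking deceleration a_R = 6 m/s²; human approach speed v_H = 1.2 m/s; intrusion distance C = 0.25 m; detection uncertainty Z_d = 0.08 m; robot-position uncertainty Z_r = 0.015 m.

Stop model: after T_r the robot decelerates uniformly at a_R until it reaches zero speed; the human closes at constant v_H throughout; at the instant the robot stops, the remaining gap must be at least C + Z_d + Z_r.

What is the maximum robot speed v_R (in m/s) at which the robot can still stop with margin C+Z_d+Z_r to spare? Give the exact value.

v_R_max = 9/4 m/s = 2.2500 m/s

quadratic (1/12)·v² + (9/20)·v + (-459/320) = 0
  disc = (9/20)² − 4·(1/12)·(-459/320) = 1089/1600 ; √disc = 33/40
  v_R = (−(9/20) + 33/40) / (2·(1/12)) = 9/4 m/s
check:
T_s = v_R/a_R = (9/4)/6 = 0.3750 s
robot covers v_R·T_r = 2.2500·0.2500 = 0.5625 m before braking
robot under decel: 2.2500²/(2·6.0000) = 0.4219 m
human over T_r+T_s: 1.2000·(0.2500+0.3750) = 0.7500 m
C+Z_d+Z_r = 0.2500+0.0800+0.0150 = 0.3450 m
sum ≈ 0.5625+0.4219+0.7500+0.3450 ≈ 2.0794 m = S ✓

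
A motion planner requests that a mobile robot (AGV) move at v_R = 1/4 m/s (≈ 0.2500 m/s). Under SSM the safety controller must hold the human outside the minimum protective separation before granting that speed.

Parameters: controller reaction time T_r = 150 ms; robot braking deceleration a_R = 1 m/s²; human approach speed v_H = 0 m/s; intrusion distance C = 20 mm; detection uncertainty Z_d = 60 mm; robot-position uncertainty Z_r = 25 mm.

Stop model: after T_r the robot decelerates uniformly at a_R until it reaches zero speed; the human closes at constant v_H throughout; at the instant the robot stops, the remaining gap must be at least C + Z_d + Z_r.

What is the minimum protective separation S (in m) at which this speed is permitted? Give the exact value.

T_s = v_R/a_R = (1/4)/1 = 0.2500 s
robot covers v_R·T_r = 0.2500·0.1500 = 0.0375 m before braking
robot covers 0.2500·0.2500 − ½·1.0000·0.2500² = 0.0312 m while stopping
person approaches 0.0000·(0.1500+0.2500) = 0.0000 m
margins: 0.0200+0.0600+0.0250 = 0.1050 m
S_min ≈ 0.0375+0.0312+0.0000+0.1050  ⇒  S_min = 139/800 m

S_min = 139/800 m = 0.1737 m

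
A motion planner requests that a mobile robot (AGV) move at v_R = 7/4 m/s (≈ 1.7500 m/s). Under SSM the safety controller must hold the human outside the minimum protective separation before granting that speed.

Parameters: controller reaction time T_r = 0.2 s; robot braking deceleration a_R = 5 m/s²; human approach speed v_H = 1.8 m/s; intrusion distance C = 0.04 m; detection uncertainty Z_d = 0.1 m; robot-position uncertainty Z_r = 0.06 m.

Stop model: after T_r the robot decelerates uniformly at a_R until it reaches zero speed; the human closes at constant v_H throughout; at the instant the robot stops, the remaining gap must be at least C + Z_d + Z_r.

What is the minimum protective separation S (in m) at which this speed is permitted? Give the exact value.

S_min = 1477/800 m = 1.8462 m

braking lasts T_s = (7/4)/5 = 0.3500 s
robot in T_r: 1.7500·0.2000 = 0.3500 m
robot under decel: 1.7500²/(2·5.0000) = 0.3063 m
human over T_r+T_s: 1.8000·(0.2000+0.3500) = 0.9900 m
residual clearance needed = 0.0400+0.1000+0.0600 = 0.2000 m
S_min ≈ 0.3500+0.3063+0.9900+0.2000  ⇒  S_min = 1477/800 m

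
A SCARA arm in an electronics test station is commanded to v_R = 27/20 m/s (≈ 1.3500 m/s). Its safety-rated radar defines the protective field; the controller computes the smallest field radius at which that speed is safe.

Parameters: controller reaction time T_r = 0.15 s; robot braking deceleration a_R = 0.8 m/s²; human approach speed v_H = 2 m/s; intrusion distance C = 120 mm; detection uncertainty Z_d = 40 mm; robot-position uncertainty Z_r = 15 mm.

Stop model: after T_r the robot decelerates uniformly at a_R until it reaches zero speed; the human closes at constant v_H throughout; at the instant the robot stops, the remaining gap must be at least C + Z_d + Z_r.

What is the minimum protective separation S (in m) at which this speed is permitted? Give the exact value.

S_min = 16613/3200 m = 5.1916 m

braking lasts T_s = (27/20)/(4/5) = 1.6875 s
reaction-phase robot travel = 1.3500·0.1500 = 0.2025 m
robot under decel: 1.3500²/(2·0.8000) = 1.1391 m
human over T_r+T_s: 2.0000·(0.1500+1.6875) = 3.6750 m
residual clearance needed = 0.1200+0.0400+0.0150 = 0.1750 m
S_min ≈ 0.2025+1.1391+3.6750+0.1750  ⇒  S_min = 16613/3200 m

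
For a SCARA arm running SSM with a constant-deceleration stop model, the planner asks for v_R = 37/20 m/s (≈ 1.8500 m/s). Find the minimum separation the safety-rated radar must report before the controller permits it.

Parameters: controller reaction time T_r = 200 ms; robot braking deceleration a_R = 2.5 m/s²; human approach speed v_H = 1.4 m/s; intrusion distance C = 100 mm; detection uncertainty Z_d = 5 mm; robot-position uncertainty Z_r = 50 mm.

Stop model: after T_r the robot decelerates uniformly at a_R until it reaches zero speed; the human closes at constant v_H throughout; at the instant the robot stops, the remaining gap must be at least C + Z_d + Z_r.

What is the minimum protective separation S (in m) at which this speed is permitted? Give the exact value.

T_s = v_R/a_R = (37/20)/(5/2) = 0.7400 s
robot covers v_R·T_r = 1.8500·0.2000 = 0.3700 m before braking
robot covers 1.8500·0.7400 − ½·2.5000·0.7400² = 0.6845 m while stopping
human closes 1.4000·0.9400 = 1.3160 m
margins: 0.1000+0.0050+0.0500 = 0.1550 m
S_min ≈ 0.3700+0.6845+1.3160+0.1550  ⇒  S_min = 5051/2000 m

S_min = 5051/2000 m = 2.5255 m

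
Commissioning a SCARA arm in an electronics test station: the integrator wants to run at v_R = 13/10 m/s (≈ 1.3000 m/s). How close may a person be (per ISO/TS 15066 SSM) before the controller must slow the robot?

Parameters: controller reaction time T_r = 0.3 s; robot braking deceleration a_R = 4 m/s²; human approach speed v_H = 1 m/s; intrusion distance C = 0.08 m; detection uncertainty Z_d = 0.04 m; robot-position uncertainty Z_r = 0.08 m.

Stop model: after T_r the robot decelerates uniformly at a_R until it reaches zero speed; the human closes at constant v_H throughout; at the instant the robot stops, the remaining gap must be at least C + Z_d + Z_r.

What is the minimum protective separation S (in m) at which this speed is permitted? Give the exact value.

S_min = 1141/800 m = 1.4263 m

T_s = v_R/a_R = (13/10)/4 = 0.3250 s
robot covers v_R·T_r = 1.3000·0.3000 = 0.3900 m before braking
braking distance = 1.3000²/(2·4.0000) = 0.2112 m
human over T_r+T_s: 1.0000·(0.3000+0.3250) = 0.6250 m
C+Z_d+Z_r = 0.0800+0.0400+0.0800 = 0.2000 m
S_min ≈ 0.3900+0.2112+0.6250+0.2000  ⇒  S_min = 1141/800 m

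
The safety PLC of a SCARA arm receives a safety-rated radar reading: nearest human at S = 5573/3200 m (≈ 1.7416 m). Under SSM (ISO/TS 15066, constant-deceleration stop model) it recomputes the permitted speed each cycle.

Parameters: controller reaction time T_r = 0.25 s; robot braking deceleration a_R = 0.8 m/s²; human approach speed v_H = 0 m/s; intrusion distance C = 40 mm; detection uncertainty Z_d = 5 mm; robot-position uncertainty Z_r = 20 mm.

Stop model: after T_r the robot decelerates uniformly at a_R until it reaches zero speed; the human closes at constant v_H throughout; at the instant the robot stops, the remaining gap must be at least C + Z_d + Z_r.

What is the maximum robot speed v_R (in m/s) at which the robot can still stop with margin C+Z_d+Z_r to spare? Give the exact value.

at the boundary: (5/8)·v² + (1/4)·v + (-1073/640) = 0
  disc = (1/4)² − 4·(5/8)·(-1073/640) = 1089/256 ; √disc = 33/16
  v_R = (−(1/4) + 33/16) / (2·(5/8)) = 29/20 m/s
check:
braking lasts T_s = (29/20)/(4/5) = 1.8125 s
robot covers v_R·T_r = 1.4500·0.2500 = 0.3625 m before braking
robot covers 1.4500·1.8125 − ½·0.8000·1.8125² = 1.3141 m while stopping
human closes 0.0000·2.0625 = 0.0000 m
margins: 0.0400+0.0050+0.0200 = 0.0650 m
sum ≈ 0.3625+1.3141+0.0000+0.0650 ≈ 1.7416 m = S ✓

v_R_max = 29/20 m/s = 1.4500 m/s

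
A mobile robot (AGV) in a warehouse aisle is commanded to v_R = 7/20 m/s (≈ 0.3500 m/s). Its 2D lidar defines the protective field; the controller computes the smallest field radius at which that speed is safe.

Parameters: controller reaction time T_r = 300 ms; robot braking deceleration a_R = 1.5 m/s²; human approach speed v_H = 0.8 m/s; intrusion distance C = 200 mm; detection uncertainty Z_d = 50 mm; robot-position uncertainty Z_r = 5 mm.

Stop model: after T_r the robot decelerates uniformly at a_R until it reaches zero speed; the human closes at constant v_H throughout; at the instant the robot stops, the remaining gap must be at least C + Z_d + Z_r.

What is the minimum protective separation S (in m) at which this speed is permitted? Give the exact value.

braking lasts T_s = (7/20)/(3/2) = 0.2333 s
robot covers v_R·T_r = 0.3500·0.3000 = 0.1050 m before braking
braking distance = 0.3500²/(2·1.5000) = 0.0408 m
person approaches 0.8000·(0.3000+0.2333) = 0.4267 m
C+Z_d+Z_r = 0.2000+0.0500+0.0050 = 0.2550 m
S_min ≈ 0.1050+0.0408+0.4267+0.2550  ⇒  S_min = 331/400 m

S_min = 331/400 m = 0.8275 m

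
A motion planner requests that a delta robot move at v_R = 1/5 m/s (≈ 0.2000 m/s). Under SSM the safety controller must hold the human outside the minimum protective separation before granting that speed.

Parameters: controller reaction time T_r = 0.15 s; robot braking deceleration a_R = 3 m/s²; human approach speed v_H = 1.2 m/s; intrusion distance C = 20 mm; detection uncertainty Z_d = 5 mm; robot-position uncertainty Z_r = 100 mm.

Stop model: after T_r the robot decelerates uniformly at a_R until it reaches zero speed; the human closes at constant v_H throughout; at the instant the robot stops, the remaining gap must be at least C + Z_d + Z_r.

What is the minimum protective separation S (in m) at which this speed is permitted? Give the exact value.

T_s = v_R/a_R = (1/5)/3 = 0.0667 s
robot in T_r: 0.2000·0.1500 = 0.0300 m
robot covers 0.2000·0.0667 − ½·3.0000·0.0667² = 0.0067 m while stopping
human closes 1.2000·0.2167 = 0.2600 m
C+Z_d+Z_r = 0.0200+0.0050+0.1000 = 0.1250 m
S_min ≈ 0.0300+0.0067+0.2600+0.1250  ⇒  S_min = 253/600 m

S_min = 253/600 m = 0.4217 m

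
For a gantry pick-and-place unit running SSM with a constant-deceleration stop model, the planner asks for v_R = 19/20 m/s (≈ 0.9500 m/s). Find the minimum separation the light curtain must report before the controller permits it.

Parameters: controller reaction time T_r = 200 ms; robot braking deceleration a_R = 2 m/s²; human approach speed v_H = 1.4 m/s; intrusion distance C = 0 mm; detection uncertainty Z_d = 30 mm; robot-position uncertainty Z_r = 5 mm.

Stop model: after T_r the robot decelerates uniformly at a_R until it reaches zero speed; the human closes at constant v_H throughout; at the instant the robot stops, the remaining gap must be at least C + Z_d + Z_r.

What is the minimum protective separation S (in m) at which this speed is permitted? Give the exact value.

S_min = 2233/1600 m = 1.3956 m

braking lasts T_s = (19/20)/2 = 0.4750 s
robot covers v_R·T_r = 0.9500·0.2000 = 0.1900 m before braking
robot covers 0.9500·0.4750 − ½·2.0000·0.4750² = 0.2256 m while stopping
person approaches 1.4000·(0.2000+0.4750) = 0.9450 m
margins: 0.0000+0.0300+0.0050 = 0.0350 m
S_min ≈ 0.1900+0.2256+0.9450+0.0350  ⇒  S_min = 2233/1600 m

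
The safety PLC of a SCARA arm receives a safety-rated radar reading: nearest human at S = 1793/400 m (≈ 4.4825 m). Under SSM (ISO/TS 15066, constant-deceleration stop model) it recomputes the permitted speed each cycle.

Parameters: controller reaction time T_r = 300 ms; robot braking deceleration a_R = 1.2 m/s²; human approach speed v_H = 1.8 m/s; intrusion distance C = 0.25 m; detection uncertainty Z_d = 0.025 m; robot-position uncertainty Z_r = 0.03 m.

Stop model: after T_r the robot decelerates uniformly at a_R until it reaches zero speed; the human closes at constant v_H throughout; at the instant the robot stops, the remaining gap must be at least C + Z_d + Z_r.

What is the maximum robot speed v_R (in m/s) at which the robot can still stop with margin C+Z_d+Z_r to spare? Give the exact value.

collect terms ⇒ (5/12)·v_R² + (9/5)·v_R + (-291/80) = 0
  disc = (9/5)² − 4·(5/12)·(-291/80) = 3721/400 ; √disc = 61/20
  v_R = (−(9/5) + 61/20) / (2·(5/12)) = 3/2 m/s
check:
braking lasts T_s = (3/2)/(6/5) = 1.2500 s
robot in T_r: 1.5000·0.3000 = 0.4500 m
robot covers 1.5000·1.2500 − ½·1.2000·1.2500² = 0.9375 m while stopping
person approaches 1.8000·(0.3000+1.2500) = 2.7900 m
margins: 0.2500+0.0250+0.0300 = 0.3050 m
sum ≈ 0.4500+0.9375+2.7900+0.3050 ≈ 4.4825 m = S ✓

v_R_max = 3/2 m/s = 1.5000 m/s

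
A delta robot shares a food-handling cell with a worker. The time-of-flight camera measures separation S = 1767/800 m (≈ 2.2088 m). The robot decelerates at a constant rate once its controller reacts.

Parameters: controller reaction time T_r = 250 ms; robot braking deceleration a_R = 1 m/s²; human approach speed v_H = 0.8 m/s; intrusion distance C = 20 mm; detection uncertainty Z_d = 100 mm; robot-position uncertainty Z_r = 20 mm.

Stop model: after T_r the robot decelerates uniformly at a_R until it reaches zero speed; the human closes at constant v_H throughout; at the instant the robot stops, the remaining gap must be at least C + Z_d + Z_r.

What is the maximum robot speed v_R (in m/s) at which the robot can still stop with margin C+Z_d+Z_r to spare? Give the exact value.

quadratic (1/2)·v² + (21/20)·v + (-299/160) = 0
  disc = (21/20)² − 4·(1/2)·(-299/160) = 121/25 ; √disc = 11/5
  v_R = (−(21/20) + 11/5) / (2·(1/2)) = 23/20 m/s
check:
stop time T_s = (23/20)/1 = 1.1500 s
robot covers v_R·T_r = 1.1500·0.2500 = 0.2875 m before braking
braking distance = 1.1500²/(2·1.0000) = 0.6613 m
human closes 0.8000·1.4000 = 1.1200 m
C+Z_d+Z_r = 0.0200+0.1000+0.0200 = 0.1400 m
sum ≈ 0.2875+0.6613+1.1200+0.1400 ≈ 2.2088 m = S ✓

v_R_max = 23/20 m/s = 1.1500 m/s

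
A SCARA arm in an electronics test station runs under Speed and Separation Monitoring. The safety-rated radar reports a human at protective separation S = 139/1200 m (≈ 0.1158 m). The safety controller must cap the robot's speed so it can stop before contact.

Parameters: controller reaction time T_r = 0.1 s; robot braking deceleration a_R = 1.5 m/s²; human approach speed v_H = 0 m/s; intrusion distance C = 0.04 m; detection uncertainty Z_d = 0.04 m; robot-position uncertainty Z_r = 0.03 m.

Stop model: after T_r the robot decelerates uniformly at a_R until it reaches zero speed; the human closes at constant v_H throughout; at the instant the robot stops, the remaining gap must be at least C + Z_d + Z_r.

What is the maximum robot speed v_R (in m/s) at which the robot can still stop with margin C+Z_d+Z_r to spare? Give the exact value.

quadratic (1/3)·v² + (1/10)·v + (-7/1200) = 0
  disc = (1/10)² − 4·(1/3)·(-7/1200) = 4/225 ; √disc = 2/15
  v_R = (−(1/10) + 2/15) / (2·(1/3)) = 1/20 m/s
check:
T_s = v_R/a_R = (1/20)/(3/2) = 0.0333 s
robot in T_r: 0.0500·0.1000 = 0.0050 m
braking distance = 0.0500²/(2·1.5000) = 0.0008 m
human over T_r+T_s: 0.0000·(0.1000+0.0333) = 0.0000 m
C+Z_d+Z_r = 0.0400+0.0400+0.0300 = 0.1100 m
sum ≈ 0.0050+0.0008+0.0000+0.1100 ≈ 0.1158 m = S ✓

v_R_max = 1/20 m/s = 0.0500 m/s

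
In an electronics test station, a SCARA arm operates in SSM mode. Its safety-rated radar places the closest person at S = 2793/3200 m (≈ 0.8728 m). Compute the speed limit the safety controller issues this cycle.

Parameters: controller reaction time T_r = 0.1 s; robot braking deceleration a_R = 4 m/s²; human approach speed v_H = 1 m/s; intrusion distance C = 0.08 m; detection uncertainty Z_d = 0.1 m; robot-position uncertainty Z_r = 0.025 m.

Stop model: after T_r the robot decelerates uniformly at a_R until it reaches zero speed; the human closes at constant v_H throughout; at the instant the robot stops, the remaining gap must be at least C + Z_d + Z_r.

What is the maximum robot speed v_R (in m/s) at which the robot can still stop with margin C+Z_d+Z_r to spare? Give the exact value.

at the boundary: (1/8)·v² + (7/20)·v + (-1817/3200) = 0
  disc = (7/20)² − 4·(1/8)·(-1817/3200) = 2601/6400 ; √disc = 51/80
  v_R = (−(7/20) + 51/80) / (2·(1/8)) = 23/20 m/s
check:
braking lasts T_s = (23/20)/4 = 0.2875 s
reaction-phase robot travel = 1.1500·0.1000 = 0.1150 m
braking distance = 1.1500²/(2·4.0000) = 0.1653 m
human over T_r+T_s: 1.0000·(0.1000+0.2875) = 0.3875 m
residual clearance needed = 0.0800+0.1000+0.0250 = 0.2050 m
sum ≈ 0.1150+0.1653+0.3875+0.2050 ≈ 0.8728 m = S ✓

v_R_max = 23/20 m/s = 1.1500 m/s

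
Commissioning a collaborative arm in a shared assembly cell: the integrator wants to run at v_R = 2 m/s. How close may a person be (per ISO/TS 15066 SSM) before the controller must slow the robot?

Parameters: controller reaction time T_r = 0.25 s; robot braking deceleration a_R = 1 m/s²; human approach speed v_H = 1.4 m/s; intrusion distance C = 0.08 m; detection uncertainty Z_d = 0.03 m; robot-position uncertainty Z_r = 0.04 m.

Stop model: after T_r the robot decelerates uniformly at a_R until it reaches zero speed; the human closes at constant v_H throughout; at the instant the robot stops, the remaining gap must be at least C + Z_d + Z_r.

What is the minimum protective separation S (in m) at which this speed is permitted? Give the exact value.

braking lasts T_s = 2/1 = 2.0000 s
robot covers v_R·T_r = 2.0000·0.2500 = 0.5000 m before braking
robot covers 2.0000·2.0000 − ½·1.0000·2.0000² = 2.0000 m while stopping
person approaches 1.4000·(0.2500+2.0000) = 3.1500 m
C+Z_d+Z_r = 0.0800+0.0300+0.0400 = 0.1500 m
S_min ≈ 0.5000+2.0000+3.1500+0.1500  ⇒  S_min = 29/5 m

S_min = 29/5 m = 5.8000 m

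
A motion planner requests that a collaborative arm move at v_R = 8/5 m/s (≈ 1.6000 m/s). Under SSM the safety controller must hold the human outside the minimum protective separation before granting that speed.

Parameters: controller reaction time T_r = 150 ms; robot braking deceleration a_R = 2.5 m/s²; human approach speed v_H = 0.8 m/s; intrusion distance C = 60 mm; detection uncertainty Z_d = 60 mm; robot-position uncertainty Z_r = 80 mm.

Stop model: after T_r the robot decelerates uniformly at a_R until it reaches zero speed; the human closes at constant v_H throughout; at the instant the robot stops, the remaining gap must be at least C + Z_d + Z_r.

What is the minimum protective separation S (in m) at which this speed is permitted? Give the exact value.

braking lasts T_s = (8/5)/(5/2) = 0.6400 s
robot in T_r: 1.6000·0.1500 = 0.2400 m
robot under decel: 1.6000²/(2·2.5000) = 0.5120 m
human closes 0.8000·0.7900 = 0.6320 m
residual clearance needed = 0.0600+0.0600+0.0800 = 0.2000 m
S_min ≈ 0.2400+0.5120+0.6320+0.2000  ⇒  S_min = 198/125 m

S_min = 198/125 m = 1.5840 m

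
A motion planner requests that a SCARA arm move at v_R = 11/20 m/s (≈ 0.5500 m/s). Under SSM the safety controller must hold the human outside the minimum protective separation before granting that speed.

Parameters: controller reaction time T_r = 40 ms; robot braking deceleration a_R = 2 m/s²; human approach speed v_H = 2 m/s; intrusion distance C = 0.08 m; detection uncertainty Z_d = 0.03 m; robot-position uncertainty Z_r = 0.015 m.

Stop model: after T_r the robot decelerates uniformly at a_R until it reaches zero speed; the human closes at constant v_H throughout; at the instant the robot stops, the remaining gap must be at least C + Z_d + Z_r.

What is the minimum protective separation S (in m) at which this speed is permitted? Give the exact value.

stop time T_s = (11/20)/2 = 0.2750 s
reaction-phase robot travel = 0.5500·0.0400 = 0.0220 m
robot covers 0.5500·0.2750 − ½·2.0000·0.2750² = 0.0756 m while stopping
human over T_r+T_s: 2.0000·(0.0400+0.2750) = 0.6300 m
margins: 0.0800+0.0300+0.0150 = 0.1250 m
S_min ≈ 0.0220+0.0756+0.6300+0.1250  ⇒  S_min = 6821/8000 m

S_min = 6821/8000 m = 0.8526 m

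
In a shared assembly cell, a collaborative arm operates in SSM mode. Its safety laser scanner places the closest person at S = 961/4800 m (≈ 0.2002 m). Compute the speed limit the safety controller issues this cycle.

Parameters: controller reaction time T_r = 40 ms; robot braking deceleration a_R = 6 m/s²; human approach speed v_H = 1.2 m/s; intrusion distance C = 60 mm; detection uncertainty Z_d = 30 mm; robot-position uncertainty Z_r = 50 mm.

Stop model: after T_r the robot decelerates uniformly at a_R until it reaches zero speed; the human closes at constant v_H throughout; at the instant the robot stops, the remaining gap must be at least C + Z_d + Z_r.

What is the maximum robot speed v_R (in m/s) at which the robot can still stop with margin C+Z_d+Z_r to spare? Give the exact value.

v_R_max = 1/20 m/s = 0.0500 m/s

quadratic (1/12)·v² + (6/25)·v + (-293/24000) = 0
  disc = (6/25)² − 4·(1/12)·(-293/24000) = 22201/360000 ; √disc = 149/600
  v_R = (−(6/25) + 149/600) / (2·(1/12)) = 1/20 m/s
check:
braking lasts T_s = (1/20)/6 = 0.0083 s
reaction-phase robot travel = 0.0500·0.0400 = 0.0020 m
braking distance = 0.0500²/(2·6.0000) = 0.0002 m
person approaches 1.2000·(0.0400+0.0083) = 0.0580 m
C+Z_d+Z_r = 0.0600+0.0300+0.0500 = 0.1400 m
sum ≈ 0.0020+0.0002+0.0580+0.1400 ≈ 0.2002 m = S ✓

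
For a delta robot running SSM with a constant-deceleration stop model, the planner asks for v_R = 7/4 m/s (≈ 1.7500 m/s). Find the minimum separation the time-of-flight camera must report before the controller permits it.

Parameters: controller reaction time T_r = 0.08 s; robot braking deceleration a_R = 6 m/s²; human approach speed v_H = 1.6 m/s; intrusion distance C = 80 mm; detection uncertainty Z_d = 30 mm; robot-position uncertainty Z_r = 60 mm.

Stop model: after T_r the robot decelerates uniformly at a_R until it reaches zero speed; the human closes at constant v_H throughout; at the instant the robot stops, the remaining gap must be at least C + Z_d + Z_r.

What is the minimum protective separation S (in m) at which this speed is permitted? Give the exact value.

braking lasts T_s = (7/4)/6 = 0.2917 s
robot covers v_R·T_r = 1.7500·0.0800 = 0.1400 m before braking
robot under decel: 1.7500²/(2·6.0000) = 0.2552 m
human closes 1.6000·0.3717 = 0.5947 m
residual clearance needed = 0.0800+0.0300+0.0600 = 0.1700 m
S_min ≈ 0.1400+0.2552+0.5947+0.1700  ⇒  S_min = 9279/8000 m

S_min = 9279/8000 m = 1.1599 m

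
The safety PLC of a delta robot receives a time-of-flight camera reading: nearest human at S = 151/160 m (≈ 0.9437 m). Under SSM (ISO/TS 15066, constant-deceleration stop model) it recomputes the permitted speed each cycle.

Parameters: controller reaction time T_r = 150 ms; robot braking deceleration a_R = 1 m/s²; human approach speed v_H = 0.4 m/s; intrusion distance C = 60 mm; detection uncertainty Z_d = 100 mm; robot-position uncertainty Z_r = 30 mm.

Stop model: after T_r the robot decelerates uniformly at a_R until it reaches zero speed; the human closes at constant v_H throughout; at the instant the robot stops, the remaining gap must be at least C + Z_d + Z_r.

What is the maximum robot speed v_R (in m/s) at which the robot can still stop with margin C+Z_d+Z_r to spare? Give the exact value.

at the boundary: (1/2)·v² + (11/20)·v + (-111/160) = 0
  disc = (11/20)² − 4·(1/2)·(-111/160) = 169/100 ; √disc = 13/10
  v_R = (−(11/20) + 13/10) / (2·(1/2)) = 3/4 m/s
check:
stop time T_s = (3/4)/1 = 0.7500 s
robot covers v_R·T_r = 0.7500·0.1500 = 0.1125 m before braking
robot under decel: 0.7500²/(2·1.0000) = 0.2812 m
person approaches 0.4000·(0.1500+0.7500) = 0.3600 m
C+Z_d+Z_r = 0.0600+0.1000+0.0300 = 0.1900 m
sum ≈ 0.1125+0.2812+0.3600+0.1900 ≈ 0.9437 m = S ✓

v_R_max = 3/4 m/s = 0.7500 m/s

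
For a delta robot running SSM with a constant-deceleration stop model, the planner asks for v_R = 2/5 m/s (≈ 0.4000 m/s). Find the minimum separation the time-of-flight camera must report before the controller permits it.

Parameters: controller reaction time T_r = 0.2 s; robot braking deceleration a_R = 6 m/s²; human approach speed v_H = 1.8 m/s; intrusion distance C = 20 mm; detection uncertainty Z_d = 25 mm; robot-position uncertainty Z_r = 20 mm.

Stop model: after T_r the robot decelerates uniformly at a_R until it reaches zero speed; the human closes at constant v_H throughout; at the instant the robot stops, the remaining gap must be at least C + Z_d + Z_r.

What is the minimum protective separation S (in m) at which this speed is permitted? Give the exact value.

stop time T_s = (2/5)/6 = 0.0667 s
robot in T_r: 0.4000·0.2000 = 0.0800 m
robot under decel: 0.4000²/(2·6.0000) = 0.0133 m
human closes 1.8000·0.2667 = 0.4800 m
C+Z_d+Z_r = 0.0200+0.0250+0.0200 = 0.0650 m
S_min ≈ 0.0800+0.0133+0.4800+0.0650  ⇒  S_min = 383/600 m

S_min = 383/600 m = 0.6383 m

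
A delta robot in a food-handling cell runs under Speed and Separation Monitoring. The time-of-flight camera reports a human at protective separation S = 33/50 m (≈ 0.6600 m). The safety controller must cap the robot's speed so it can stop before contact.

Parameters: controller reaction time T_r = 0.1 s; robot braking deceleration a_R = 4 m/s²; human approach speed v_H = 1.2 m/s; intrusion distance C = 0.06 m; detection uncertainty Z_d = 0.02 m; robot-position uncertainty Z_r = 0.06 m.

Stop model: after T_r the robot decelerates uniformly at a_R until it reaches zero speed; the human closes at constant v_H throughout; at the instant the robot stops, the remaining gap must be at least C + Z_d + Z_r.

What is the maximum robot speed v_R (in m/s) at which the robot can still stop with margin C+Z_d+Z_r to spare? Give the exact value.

v_R_max = 4/5 m/s = 0.8000 m/s

quadratic (1/8)·v² + (2/5)·v + (-2/5) = 0
  disc = (2/5)² − 4·(1/8)·(-2/5) = 9/25 ; √disc = 3/5
  v_R = (−(2/5) + 3/5) / (2·(1/8)) = 4/5 m/s
check:
T_s = v_R/a_R = (4/5)/4 = 0.2000 s
robot in T_r: 0.8000·0.1000 = 0.0800 m
robot under decel: 0.8000²/(2·4.0000) = 0.0800 m
human over T_r+T_s: 1.2000·(0.1000+0.2000) = 0.3600 m
C+Z_d+Z_r = 0.0600+0.0200+0.0600 = 0.1400 m
sum ≈ 0.0800+0.0800+0.3600+0.1400 ≈ 0.6600 m = S ✓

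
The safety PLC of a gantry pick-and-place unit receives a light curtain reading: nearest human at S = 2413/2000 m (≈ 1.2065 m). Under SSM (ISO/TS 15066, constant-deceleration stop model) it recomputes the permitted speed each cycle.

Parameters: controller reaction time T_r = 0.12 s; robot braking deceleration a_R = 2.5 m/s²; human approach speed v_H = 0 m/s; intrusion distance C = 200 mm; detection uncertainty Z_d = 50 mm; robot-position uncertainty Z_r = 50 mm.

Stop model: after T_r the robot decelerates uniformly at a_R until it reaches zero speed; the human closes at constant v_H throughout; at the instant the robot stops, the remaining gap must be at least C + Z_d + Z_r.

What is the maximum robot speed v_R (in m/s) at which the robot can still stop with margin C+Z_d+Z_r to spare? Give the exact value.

v_R_max = 37/20 m/s = 1.8500 m/s

at the boundary: (1/5)·v² + (3/25)·v + (-1813/2000) = 0
  disc = (3/25)² − 4·(1/5)·(-1813/2000) = 1849/2500 ; √disc = 43/50
  v_R = (−(3/25) + 43/50) / (2·(1/5)) = 37/20 m/s
check:
braking lasts T_s = (37/20)/(5/2) = 0.7400 s
robot in T_r: 1.8500·0.1200 = 0.2220 m
robot covers 1.8500·0.7400 − ½·2.5000·0.7400² = 0.6845 m while stopping
human closes 0.0000·0.8600 = 0.0000 m
residual clearance needed = 0.2000+0.0500+0.0500 = 0.3000 m
sum ≈ 0.2220+0.6845+0.0000+0.3000 ≈ 1.2065 m = S ✓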